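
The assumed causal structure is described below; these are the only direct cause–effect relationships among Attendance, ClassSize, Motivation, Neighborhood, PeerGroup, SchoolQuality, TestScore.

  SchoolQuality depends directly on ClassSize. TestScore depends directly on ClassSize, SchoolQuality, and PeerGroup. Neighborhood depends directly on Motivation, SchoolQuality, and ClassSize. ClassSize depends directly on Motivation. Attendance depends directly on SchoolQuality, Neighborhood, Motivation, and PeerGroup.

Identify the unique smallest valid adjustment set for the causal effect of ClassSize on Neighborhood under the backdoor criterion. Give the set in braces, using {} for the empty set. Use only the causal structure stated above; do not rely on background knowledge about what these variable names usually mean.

Variables eligible for adjustment (non-descendants of ClassSize, excluding ClassSize and Neighborhood): {Motivation, PeerGroup}.
Backdoor paths from ClassSize to Neighborhood:
  P1: ClassSize <- Motivation -> Neighborhood
  P2: ClassSize <- Motivation -> Attendance <- SchoolQuality -> Neighborhood
  P3: ClassSize <- Motivation -> Attendance <- PeerGroup -> TestScore <- SchoolQuality -> Neighborhood
  P4: ClassSize <- Motivation -> Attendance <- Neighborhood
The empty set is not sufficient: P1 (ClassSize <- Motivation -> Neighborhood) has no collider blocking it and no conditioned non-collider, so it is open.
Try {Motivation}:
  P1: blocked at fork node Motivation ∈ conditioning set.
  P2: blocked at fork node Motivation ∈ conditioning set.
  P3: blocked at fork node Motivation ∈ conditioning set.
  P4: blocked at fork node Motivation ∈ conditioning set.
{Motivation} contains no descendant of ClassSize and blocks every backdoor path.
No other singleton works — e.g. {PeerGroup} leaves P1 open — so {Motivation} is the unique smallest valid adjustment set.

{Motivation}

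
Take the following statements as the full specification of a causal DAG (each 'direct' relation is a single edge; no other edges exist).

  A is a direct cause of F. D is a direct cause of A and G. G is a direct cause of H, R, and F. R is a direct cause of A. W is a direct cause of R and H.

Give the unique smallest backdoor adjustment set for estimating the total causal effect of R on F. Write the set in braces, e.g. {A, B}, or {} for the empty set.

Variables eligible for adjustment (non-descendants of R, excluding R and F): {D, G, H, W}.
Backdoor paths from R to F:
  P1: R <- G <- D -> A -> F
  P2: R <- G -> F
  P3: R <- W -> H <- G <- D -> A -> F
  P4: R <- W -> H <- G -> F
The empty set is not sufficient: P1 (R <- G <- D -> A -> F) has no collider blocking it and no conditioned non-collider, so it is open.
Try {G}:
  P1: blocked at chain node G ∈ conditioning set.
  P2: blocked at fork node G ∈ conditioning set.
  P3: blocked at collider H (neither it nor any descendant is in the conditioning set).
  P4: blocked at collider H (neither it nor any descendant is in the conditioning set).
{G} contains no descendant of R and blocks every backdoor path.
No other singleton works — e.g. {D} leaves P2 open — so {G} is the unique smallest valid adjustment set.

{G}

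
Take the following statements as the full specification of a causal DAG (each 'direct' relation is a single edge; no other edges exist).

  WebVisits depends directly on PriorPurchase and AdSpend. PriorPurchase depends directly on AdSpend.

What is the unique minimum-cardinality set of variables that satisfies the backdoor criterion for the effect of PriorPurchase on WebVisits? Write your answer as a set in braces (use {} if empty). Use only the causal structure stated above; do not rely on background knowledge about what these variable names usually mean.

{AdSpend}

Variables eligible for adjustment (non-descendants of PriorPurchase, excluding PriorPurchase and WebVisits): {AdSpend}.
Backdoor paths from PriorPurchase to WebVisits:
  P1: PriorPurchase <- AdSpend -> WebVisits
The empty set is not sufficient: P1 (PriorPurchase <- AdSpend -> WebVisits) has no collider blocking it and no conditioned non-collider, so it is open.
Try {AdSpend}:
  P1: blocked at fork node AdSpend ∈ conditioning set.
{AdSpend} contains no descendant of PriorPurchase and blocks every backdoor path.
{AdSpend} is the unique smallest valid adjustment set.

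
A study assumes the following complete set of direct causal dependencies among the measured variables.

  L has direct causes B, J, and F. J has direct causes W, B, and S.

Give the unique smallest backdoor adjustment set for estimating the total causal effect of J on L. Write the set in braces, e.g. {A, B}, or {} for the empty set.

{B}

Variables eligible for adjustment (non-descendants of J, excluding J and L): {B, F, S, W}.
Backdoor paths from J to L:
  P1: J <- B -> L
The empty set is not sufficient: P1 (J <- B -> L) has no collider blocking it and no conditioned non-collider, so it is open.
Try {B}:
  P1: blocked at fork node B ∈ conditioning set.
{B} contains no descendant of J and blocks every backdoor path.
No other singleton works — e.g. {S} leaves P1 open — so {B} is the unique smallest valid adjustment set.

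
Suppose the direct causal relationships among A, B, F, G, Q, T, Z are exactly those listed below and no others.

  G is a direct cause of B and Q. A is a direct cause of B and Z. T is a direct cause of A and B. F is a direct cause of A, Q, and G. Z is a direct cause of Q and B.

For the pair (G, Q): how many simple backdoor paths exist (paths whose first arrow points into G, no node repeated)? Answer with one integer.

4

A backdoor path from G to Q is any simple undirected path whose first edge points into G (i.e. leaves G via a parent).
Parents of G: {F}.
Enumerating:
  P1: G <- F -> A <- T -> B <- Z -> Q
  P2: G <- F -> A -> Z -> Q
  P3: G <- F -> A -> B <- Z -> Q
  P4: G <- F -> Q
That exhausts the simple backdoor paths. Count: 4.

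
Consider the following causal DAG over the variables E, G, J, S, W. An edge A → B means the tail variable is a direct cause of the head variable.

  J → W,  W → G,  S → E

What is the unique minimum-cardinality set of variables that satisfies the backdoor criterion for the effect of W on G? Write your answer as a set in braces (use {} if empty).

Variables eligible for adjustment (non-descendants of W, excluding W and G): {E, J, S}.
Backdoor paths from W to G:
  (none)
With no backdoor paths the empty set already satisfies the criterion, and it is trivially minimal.

{}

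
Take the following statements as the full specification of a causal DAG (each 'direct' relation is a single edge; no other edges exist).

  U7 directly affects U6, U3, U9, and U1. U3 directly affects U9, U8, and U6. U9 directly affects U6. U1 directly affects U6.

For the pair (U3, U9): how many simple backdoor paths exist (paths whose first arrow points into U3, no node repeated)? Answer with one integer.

3

A backdoor path from U3 to U9 is any simple undirected path whose first edge points into U3 (i.e. leaves U3 via a parent).
Parents of U3: {U7}.
Enumerating:
  P1: U3 <- U7 -> U1 -> U6 <- U9
  P2: U3 <- U7 -> U9
  P3: U3 <- U7 -> U6 <- U9
That exhausts the simple backdoor paths. Count: 3.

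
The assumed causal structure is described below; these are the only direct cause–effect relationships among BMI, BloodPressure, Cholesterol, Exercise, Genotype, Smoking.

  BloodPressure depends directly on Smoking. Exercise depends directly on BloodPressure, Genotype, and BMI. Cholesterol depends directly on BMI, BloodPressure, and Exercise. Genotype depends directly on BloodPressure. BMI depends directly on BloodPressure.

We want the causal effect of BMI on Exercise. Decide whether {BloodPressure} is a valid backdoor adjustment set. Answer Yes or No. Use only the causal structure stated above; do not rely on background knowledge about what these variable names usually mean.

Yes

Backdoor paths from BMI to Exercise (paths whose first edge points into BMI):
  P1: BMI <- BloodPressure -> Genotype -> Exercise
  P2: BMI <- BloodPressure -> Exercise
  P3: BMI <- BloodPressure -> Cholesterol <- Exercise
Condition 1 (no descendant of BMI in the set): holds — descendants of BMI are {Cholesterol, Exercise}; none are in {BloodPressure}.
Condition 2 (every backdoor path blocked by {BloodPressure}):
  P1: blocked at fork node BloodPressure ∈ conditioning set.
  P2: blocked at fork node BloodPressure ∈ conditioning set.
  P3: blocked at fork node BloodPressure ∈ conditioning set.
{BloodPressure} satisfies the backdoor criterion.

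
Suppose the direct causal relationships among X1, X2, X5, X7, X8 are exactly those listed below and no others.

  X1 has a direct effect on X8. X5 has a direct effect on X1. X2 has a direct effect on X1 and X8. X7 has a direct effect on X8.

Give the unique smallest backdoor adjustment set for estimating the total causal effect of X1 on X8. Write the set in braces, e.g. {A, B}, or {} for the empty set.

Variables eligible for adjustment (non-descendants of X1, excluding X1 and X8): {X2, X5, X7}.
Backdoor paths from X1 to X8:
  P1: X1 <- X2 -> X8
The empty set is not sufficient: P1 (X1 <- X2 -> X8) has no collider blocking it and no conditioned non-collider, so it is open.
Try {X2}:
  P1: blocked at fork node X2 ∈ conditioning set.
{X2} contains no descendant of X1 and blocks every backdoor path.
No other singleton works — e.g. {X5} leaves P1 open — so {X2} is the unique smallest valid adjustment set.

{X2}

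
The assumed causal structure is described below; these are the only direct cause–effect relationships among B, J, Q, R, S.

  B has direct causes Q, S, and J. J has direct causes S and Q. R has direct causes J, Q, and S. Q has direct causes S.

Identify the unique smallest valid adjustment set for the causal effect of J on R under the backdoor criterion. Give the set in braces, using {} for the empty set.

{Q, S}

Variables eligible for adjustment (non-descendants of J, excluding J and R): {Q, S}.
Backdoor paths from J to R:
  P1: J <- S -> Q -> R
  P2: J <- S -> B <- Q -> R
  P3: J <- S -> R
  P4: J <- Q <- S -> R
  P5: J <- Q -> B <- S -> R
  P6: J <- Q -> R
The empty set is not sufficient: P1 (J <- S -> Q -> R) has no collider blocking it and no conditioned non-collider, so it is open.
Try {Q, S}:
  P1: blocked at fork node S ∈ conditioning set.
  P2: blocked at fork node S ∈ conditioning set.
  P3: blocked at fork node S ∈ conditioning set.
  P4: blocked at chain node Q ∈ conditioning set.
  P5: blocked at fork node Q ∈ conditioning set.
  P6: blocked at fork node Q ∈ conditioning set.
{Q, S} contains no descendant of J and blocks every backdoor path.
Every element of {Q, S} is needed (dropping Q leaves P6 open; dropping S leaves P3 open), so no proper subset is valid.
Among all size-2 subsets of the eligible variables, only {Q, S} blocks every backdoor path, so it is the unique smallest valid adjustment set.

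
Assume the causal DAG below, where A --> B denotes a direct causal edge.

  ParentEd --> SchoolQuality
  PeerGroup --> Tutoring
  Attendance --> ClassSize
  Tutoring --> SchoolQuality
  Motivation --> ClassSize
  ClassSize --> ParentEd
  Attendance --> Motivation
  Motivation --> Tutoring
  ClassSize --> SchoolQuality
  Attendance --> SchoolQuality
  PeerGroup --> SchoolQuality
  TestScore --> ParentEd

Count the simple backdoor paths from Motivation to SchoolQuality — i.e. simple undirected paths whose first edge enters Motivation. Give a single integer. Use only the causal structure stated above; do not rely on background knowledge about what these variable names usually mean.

A backdoor path from Motivation to SchoolQuality is any simple undirected path whose first edge points into Motivation (i.e. leaves Motivation via a parent).
Parents of Motivation: {Attendance}.
Enumerating:
  P1: Motivation <- Attendance -> ClassSize -> ParentEd -> SchoolQuality
  P2: Motivation <- Attendance -> ClassSize -> SchoolQuality
  P3: Motivation <- Attendance -> SchoolQuality
That exhausts the simple backdoor paths. Count: 3.

3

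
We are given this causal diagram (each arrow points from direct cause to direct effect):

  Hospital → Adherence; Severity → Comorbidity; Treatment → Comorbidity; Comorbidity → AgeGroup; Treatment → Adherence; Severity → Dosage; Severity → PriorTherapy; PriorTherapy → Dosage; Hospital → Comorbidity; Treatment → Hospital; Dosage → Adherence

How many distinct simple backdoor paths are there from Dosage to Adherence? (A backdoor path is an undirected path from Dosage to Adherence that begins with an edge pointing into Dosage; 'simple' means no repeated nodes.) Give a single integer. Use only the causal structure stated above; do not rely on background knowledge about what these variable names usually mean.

A backdoor path from Dosage to Adherence is any simple undirected path whose first edge points into Dosage (i.e. leaves Dosage via a parent).
Parents of Dosage: {PriorTherapy, Severity}.
Enumerating:
  P1: Dosage <- Severity -> Comorbidity <- Treatment -> Hospital -> Adherence
  P2: Dosage <- Severity -> Comorbidity <- Treatment -> Adherence
  P3: Dosage <- Severity -> Comorbidity <- Hospital <- Treatment -> Adherence
  P4: Dosage <- Severity -> Comorbidity <- Hospital -> Adherence
  P5: Dosage <- PriorTherapy <- Severity -> Comorbidity <- Treatment -> Hospital -> Adherence
  P6: Dosage <- PriorTherapy <- Severity -> Comorbidity <- Treatment -> Adherence
  P7: Dosage <- PriorTherapy <- Severity -> Comorbidity <- Hospital <- Treatment -> Adherence
  P8: Dosage <- PriorTherapy <- Severity -> Comorbidity <- Hospital -> Adherence
That exhausts the simple backdoor paths. Count: 8.

8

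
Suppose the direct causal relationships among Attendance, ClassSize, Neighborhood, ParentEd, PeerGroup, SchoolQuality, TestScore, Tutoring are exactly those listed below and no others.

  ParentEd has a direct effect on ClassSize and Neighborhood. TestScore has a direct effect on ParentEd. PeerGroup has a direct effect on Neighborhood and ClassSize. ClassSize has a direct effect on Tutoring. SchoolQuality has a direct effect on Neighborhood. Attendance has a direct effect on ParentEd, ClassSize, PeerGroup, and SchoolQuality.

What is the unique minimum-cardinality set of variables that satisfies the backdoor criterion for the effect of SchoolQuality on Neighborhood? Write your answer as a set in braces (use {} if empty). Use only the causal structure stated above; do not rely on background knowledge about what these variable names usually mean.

Variables eligible for adjustment (non-descendants of SchoolQuality, excluding SchoolQuality and Neighborhood): {Attendance, ClassSize, ParentEd, PeerGroup, TestScore, Tutoring}.
Backdoor paths from SchoolQuality to Neighborhood:
  P1: SchoolQuality <- Attendance -> PeerGroup -> ClassSize <- ParentEd -> Neighborhood
  P2: SchoolQuality <- Attendance -> PeerGroup -> Neighborhood
  P3: SchoolQuality <- Attendance -> ParentEd -> ClassSize <- PeerGroup -> Neighborhood
  P4: SchoolQuality <- Attendance -> ParentEd -> Neighborhood
  P5: SchoolQuality <- Attendance -> ClassSize <- PeerGroup -> Neighborhood
  P6: SchoolQuality <- Attendance -> ClassSize <- ParentEd -> Neighborhood
The empty set is not sufficient: P2 (SchoolQuality <- Attendance -> PeerGroup -> Neighborhood) has no collider blocking it and no conditioned non-collider, so it is open.
Try {Attendance}:
  P1: blocked at fork node Attendance ∈ conditioning set.
  P2: blocked at fork node Attendance ∈ conditioning set.
  P3: blocked at fork node Attendance ∈ conditioning set.
  P4: blocked at fork node Attendance ∈ conditioning set.
  P5: blocked at fork node Attendance ∈ conditioning set.
  P6: blocked at fork node Attendance ∈ conditioning set.
{Attendance} contains no descendant of SchoolQuality and blocks every backdoor path.
No other singleton works — e.g. {PeerGroup} leaves P4 open — so {Attendance} is the unique smallest valid adjustment set.

{Attendance}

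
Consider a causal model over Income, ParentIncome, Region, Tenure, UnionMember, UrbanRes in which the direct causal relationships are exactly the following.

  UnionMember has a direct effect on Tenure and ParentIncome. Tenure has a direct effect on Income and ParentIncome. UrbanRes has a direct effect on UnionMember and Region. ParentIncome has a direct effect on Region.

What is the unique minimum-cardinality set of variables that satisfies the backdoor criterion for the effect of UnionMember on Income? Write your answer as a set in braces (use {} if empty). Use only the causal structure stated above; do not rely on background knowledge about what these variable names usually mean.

{}

Variables eligible for adjustment (non-descendants of UnionMember, excluding UnionMember and Income): {UrbanRes}.
Backdoor paths from UnionMember to Income:
  P1: UnionMember <- UrbanRes -> Region <- ParentIncome <- Tenure -> Income
Each backdoor path contains an unconditioned collider, so every path is already blocked with the empty conditioning set:
  P1: blocked at collider Region (neither it nor any descendant is in the conditioning set).
The empty set is therefore the unique smallest valid set.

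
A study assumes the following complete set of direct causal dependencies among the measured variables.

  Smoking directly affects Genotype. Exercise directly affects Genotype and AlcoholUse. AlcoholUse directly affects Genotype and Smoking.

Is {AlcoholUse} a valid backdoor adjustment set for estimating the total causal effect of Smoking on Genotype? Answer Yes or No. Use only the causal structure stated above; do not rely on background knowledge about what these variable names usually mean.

Backdoor paths from Smoking to Genotype (paths whose first edge points into Smoking):
  P1: Smoking <- AlcoholUse <- Exercise -> Genotype
  P2: Smoking <- AlcoholUse -> Genotype
Condition 1 (no descendant of Smoking in the set): holds — descendants of Smoking are {Genotype}; none are in {AlcoholUse}.
Condition 2 (every backdoor path blocked by {AlcoholUse}):
  P1: blocked at chain node AlcoholUse ∈ conditioning set.
  P2: blocked at fork node AlcoholUse ∈ conditioning set.
{AlcoholUse} satisfies the backdoor criterion.

Yes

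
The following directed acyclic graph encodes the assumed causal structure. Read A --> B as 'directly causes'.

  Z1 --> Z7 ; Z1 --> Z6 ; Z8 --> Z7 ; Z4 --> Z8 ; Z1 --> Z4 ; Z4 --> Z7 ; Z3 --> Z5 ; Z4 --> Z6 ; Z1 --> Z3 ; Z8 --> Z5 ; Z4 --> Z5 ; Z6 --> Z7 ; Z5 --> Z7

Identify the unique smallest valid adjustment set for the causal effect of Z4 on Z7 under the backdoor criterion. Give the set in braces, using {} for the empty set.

{Z1}

Variables eligible for adjustment (non-descendants of Z4, excluding Z4 and Z7): {Z1, Z3}.
Backdoor paths from Z4 to Z7:
  P1: Z4 <- Z1 -> Z3 -> Z5 <- Z8 -> Z7
  P2: Z4 <- Z1 -> Z3 -> Z5 -> Z7
  P3: Z4 <- Z1 -> Z6 -> Z7
  P4: Z4 <- Z1 -> Z7
The empty set is not sufficient: P2 (Z4 <- Z1 -> Z3 -> Z5 -> Z7) has no collider blocking it and no conditioned non-collider, so it is open.
Try {Z1}:
  P1: blocked at fork node Z1 ∈ conditioning set.
  P2: blocked at fork node Z1 ∈ conditioning set.
  P3: blocked at fork node Z1 ∈ conditioning set.
  P4: blocked at fork node Z1 ∈ conditioning set.
{Z1} contains no descendant of Z4 and blocks every backdoor path.
No other singleton works — e.g. {Z3} leaves P3 open — so {Z1} is the unique smallest valid adjustment set.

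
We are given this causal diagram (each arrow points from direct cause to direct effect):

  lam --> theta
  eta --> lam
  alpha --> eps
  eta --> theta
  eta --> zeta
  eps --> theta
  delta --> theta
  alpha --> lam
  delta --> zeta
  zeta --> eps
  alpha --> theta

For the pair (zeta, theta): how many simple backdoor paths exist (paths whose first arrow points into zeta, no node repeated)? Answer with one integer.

5

A backdoor path from zeta to theta is any simple undirected path whose first edge points into zeta (i.e. leaves zeta via a parent).
Parents of zeta: {delta, eta}.
Enumerating:
  P1: zeta <- eta -> lam <- alpha -> eps -> theta
  P2: zeta <- eta -> lam <- alpha -> theta
  P3: zeta <- eta -> lam -> theta
  P4: zeta <- eta -> theta
  P5: zeta <- delta -> theta
That exhausts the simple backdoor paths. Count: 5.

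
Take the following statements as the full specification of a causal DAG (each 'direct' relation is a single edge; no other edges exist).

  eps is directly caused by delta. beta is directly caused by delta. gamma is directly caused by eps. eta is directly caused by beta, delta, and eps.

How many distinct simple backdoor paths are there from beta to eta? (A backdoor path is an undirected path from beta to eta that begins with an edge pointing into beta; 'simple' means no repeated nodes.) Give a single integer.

2

A backdoor path from beta to eta is any simple undirected path whose first edge points into beta (i.e. leaves beta via a parent).
Parents of beta: {delta}.
Enumerating:
  P1: beta <- delta -> eps -> eta
  P2: beta <- delta -> eta
That exhausts the simple backdoor paths. Count: 2.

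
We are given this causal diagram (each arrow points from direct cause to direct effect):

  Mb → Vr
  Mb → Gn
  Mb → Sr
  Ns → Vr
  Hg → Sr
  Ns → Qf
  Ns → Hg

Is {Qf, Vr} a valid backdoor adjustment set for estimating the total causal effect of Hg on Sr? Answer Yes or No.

Backdoor paths from Hg to Sr (paths whose first edge points into Hg):
  P1: Hg <- Ns -> Vr <- Mb -> Sr
Condition 1 (no descendant of Hg in the set): holds — descendants of Hg are {Sr}; none are in {Qf, Vr}.
Condition 2 (every backdoor path blocked by {Qf, Vr}):
  P1: open — collider(s) Vr are conditioned on (or have a conditioned descendant) and no non-collider on the path is in the set.
{Qf, Vr} does not satisfy the backdoor criterion.

No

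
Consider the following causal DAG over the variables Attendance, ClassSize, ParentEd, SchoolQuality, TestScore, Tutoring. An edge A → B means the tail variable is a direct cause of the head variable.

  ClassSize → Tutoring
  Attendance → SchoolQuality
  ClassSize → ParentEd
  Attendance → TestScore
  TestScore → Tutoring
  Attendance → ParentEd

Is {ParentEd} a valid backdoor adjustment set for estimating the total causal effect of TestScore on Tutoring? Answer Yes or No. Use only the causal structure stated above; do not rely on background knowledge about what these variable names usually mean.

No

Backdoor paths from TestScore to Tutoring (paths whose first edge points into TestScore):
  P1: TestScore <- Attendance -> ParentEd <- ClassSize -> Tutoring
Condition 1 (no descendant of TestScore in the set): holds — descendants of TestScore are {Tutoring}; none are in {ParentEd}.
Condition 2 (every backdoor path blocked by {ParentEd}):
  P1: open — collider(s) ParentEd are conditioned on (or have a conditioned descendant) and no non-collider on the path is in the set.
{ParentEd} does not satisfy the backdoor criterion.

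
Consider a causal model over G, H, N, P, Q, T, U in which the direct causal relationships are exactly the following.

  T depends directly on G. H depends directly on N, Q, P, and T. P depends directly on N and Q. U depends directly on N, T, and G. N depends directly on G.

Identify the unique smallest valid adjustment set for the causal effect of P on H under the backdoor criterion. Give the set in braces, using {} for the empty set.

{N, Q}

Variables eligible for adjustment (non-descendants of P, excluding P and H): {G, N, Q, T, U}.
Backdoor paths from P to H:
  P1: P <- Q -> H
  P2: P <- N <- G -> T -> H
  P3: P <- N <- G -> U <- T -> H
  P4: P <- N -> H
  P5: P <- N -> U <- G -> T -> H
  P6: P <- N -> U <- T -> H
The empty set is not sufficient: P1 (P <- Q -> H) has no collider blocking it and no conditioned non-collider, so it is open.
Try {N, Q}:
  P1: blocked at fork node Q ∈ conditioning set.
  P2: blocked at chain node N ∈ conditioning set.
  P3: blocked at chain node N ∈ conditioning set.
  P4: blocked at fork node N ∈ conditioning set.
  P5: blocked at fork node N ∈ conditioning set.
  P6: blocked at fork node N ∈ conditioning set.
{N, Q} contains no descendant of P and blocks every backdoor path.
Every element of {N, Q} is needed (dropping N leaves P2 open; dropping Q leaves P1 open), so no proper subset is valid.
Among all size-2 subsets of the eligible variables, only {N, Q} blocks every backdoor path, so it is the unique smallest valid adjustment set.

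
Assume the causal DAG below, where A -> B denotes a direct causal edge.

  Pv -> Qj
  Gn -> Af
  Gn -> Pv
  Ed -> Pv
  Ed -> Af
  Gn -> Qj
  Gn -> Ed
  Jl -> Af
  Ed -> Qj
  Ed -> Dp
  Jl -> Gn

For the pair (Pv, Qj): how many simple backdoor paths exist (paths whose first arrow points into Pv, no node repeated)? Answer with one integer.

8

A backdoor path from Pv to Qj is any simple undirected path whose first edge points into Pv (i.e. leaves Pv via a parent).
Parents of Pv: {Ed, Gn}.
Enumerating:
  P1: Pv <- Gn <- Jl -> Af <- Ed -> Qj
  P2: Pv <- Gn -> Ed -> Qj
  P3: Pv <- Gn -> Af <- Ed -> Qj
  P4: Pv <- Gn -> Qj
  P5: Pv <- Ed <- Gn -> Qj
  P6: Pv <- Ed -> Af <- Jl -> Gn -> Qj
  P7: Pv <- Ed -> Af <- Gn -> Qj
  P8: Pv <- Ed -> Qj
That exhausts the simple backdoor paths. Count: 8.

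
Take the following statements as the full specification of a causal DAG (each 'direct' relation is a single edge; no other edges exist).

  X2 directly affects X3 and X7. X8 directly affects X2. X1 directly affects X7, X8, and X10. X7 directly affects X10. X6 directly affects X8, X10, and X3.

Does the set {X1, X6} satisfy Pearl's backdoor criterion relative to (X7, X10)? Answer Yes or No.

Yes

Backdoor paths from X7 to X10 (paths whose first edge points into X7):
  P1: X7 <- X1 -> X8 <- X6 -> X10
  P2: X7 <- X1 -> X8 -> X2 -> X3 <- X6 -> X10
  P3: X7 <- X1 -> X10
  P4: X7 <- X2 <- X8 <- X6 -> X10
  P5: X7 <- X2 <- X8 <- X1 -> X10
  P6: X7 <- X2 -> X3 <- X6 -> X8 <- X1 -> X10
  P7: X7 <- X2 -> X3 <- X6 -> X10
Condition 1 (no descendant of X7 in the set): holds — descendants of X7 are {X10}; none are in {X1, X6}.
Condition 2 (every backdoor path blocked by {X1, X6}):
  P1: blocked at fork node X1 ∈ conditioning set.
  P2: blocked at fork node X1 ∈ conditioning set.
  P3: blocked at fork node X1 ∈ conditioning set.
  P4: blocked at fork node X6 ∈ conditioning set.
  P5: blocked at fork node X1 ∈ conditioning set.
  P6: blocked at collider X3 (neither it nor any descendant is in the conditioning set).
  P7: blocked at collider X3 (neither it nor any descendant is in the conditioning set).
{X1, X6} satisfies the backdoor criterion.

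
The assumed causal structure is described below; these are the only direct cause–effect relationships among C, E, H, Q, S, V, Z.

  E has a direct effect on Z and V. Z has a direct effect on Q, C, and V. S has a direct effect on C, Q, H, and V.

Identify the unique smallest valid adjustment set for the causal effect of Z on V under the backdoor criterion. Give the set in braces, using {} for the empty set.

{E}

Variables eligible for adjustment (non-descendants of Z, excluding Z and V): {E, H, S}.
Backdoor paths from Z to V:
  P1: Z <- E -> V
The empty set is not sufficient: P1 (Z <- E -> V) has no collider blocking it and no conditioned non-collider, so it is open.
Try {E}:
  P1: blocked at fork node E ∈ conditioning set.
{E} contains no descendant of Z and blocks every backdoor path.
No other singleton works — e.g. {S} leaves P1 open — so {E} is the unique smallest valid adjustment set.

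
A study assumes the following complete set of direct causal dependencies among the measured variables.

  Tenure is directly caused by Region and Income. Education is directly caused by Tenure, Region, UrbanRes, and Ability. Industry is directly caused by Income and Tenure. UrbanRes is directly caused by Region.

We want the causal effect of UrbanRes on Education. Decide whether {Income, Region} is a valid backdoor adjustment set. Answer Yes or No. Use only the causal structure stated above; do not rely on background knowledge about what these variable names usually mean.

Backdoor paths from UrbanRes to Education (paths whose first edge points into UrbanRes):
  P1: UrbanRes <- Region -> Tenure -> Education
  P2: UrbanRes <- Region -> Education
Condition 1 (no descendant of UrbanRes in the set): holds — descendants of UrbanRes are {Education}; none are in {Income, Region}.
Condition 2 (every backdoor path blocked by {Income, Region}):
  P1: blocked at fork node Region ∈ conditioning set.
  P2: blocked at fork node Region ∈ conditioning set.
{Income, Region} satisfies the backdoor criterion.

Yes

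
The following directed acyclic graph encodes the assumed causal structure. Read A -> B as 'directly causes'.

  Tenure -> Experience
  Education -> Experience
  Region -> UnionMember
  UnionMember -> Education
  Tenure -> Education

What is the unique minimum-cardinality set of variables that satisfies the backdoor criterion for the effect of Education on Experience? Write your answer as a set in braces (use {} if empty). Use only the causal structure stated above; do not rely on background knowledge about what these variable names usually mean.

Variables eligible for adjustment (non-descendants of Education, excluding Education and Experience): {Region, Tenure, UnionMember}.
Backdoor paths from Education to Experience:
  P1: Education <- Tenure -> Experience
The empty set is not sufficient: P1 (Education <- Tenure -> Experience) has no collider blocking it and no conditioned non-collider, so it is open.
Try {Tenure}:
  P1: blocked at fork node Tenure ∈ conditioning set.
{Tenure} contains no descendant of Education and blocks every backdoor path.
No other singleton works — e.g. {Region} leaves P1 open — so {Tenure} is the unique smallest valid adjustment set.

{Tenure}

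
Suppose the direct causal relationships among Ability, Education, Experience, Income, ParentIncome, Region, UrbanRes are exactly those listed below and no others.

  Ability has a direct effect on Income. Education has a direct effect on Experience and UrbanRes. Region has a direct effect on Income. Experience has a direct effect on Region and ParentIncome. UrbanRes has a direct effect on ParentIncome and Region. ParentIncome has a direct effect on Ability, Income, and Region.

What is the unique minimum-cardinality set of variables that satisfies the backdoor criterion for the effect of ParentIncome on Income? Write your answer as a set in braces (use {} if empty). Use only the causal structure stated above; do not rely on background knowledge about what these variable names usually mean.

{Experience, UrbanRes}

Variables eligible for adjustment (non-descendants of ParentIncome, excluding ParentIncome and Income): {Education, Experience, UrbanRes}.
Backdoor paths from ParentIncome to Income:
  P1: ParentIncome <- UrbanRes <- Education -> Experience -> Region -> Income
  P2: ParentIncome <- UrbanRes -> Region -> Income
  P3: ParentIncome <- Experience <- Education -> UrbanRes -> Region -> Income
  P4: ParentIncome <- Experience -> Region -> Income
The empty set is not sufficient: P1 (ParentIncome <- UrbanRes <- Education -> Experience -> Region -> Income) has no collider blocking it and no conditioned non-collider, so it is open.
Try {Experience, UrbanRes}:
  P1: blocked at chain node UrbanRes ∈ conditioning set.
  P2: blocked at fork node UrbanRes ∈ conditioning set.
  P3: blocked at chain node Experience ∈ conditioning set.
  P4: blocked at fork node Experience ∈ conditioning set.
{Experience, UrbanRes} contains no descendant of ParentIncome and blocks every backdoor path.
Every element of {Experience, UrbanRes} is needed (dropping Experience leaves P4 open; dropping UrbanRes leaves P2 open), so no proper subset is valid.
Among all size-2 subsets of the eligible variables, only {Experience, UrbanRes} blocks every backdoor path, so it is the unique smallest valid adjustment set.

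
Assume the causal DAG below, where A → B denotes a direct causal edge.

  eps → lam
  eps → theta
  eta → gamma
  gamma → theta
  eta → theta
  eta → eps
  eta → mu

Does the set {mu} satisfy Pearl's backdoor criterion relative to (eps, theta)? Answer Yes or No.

Backdoor paths from eps to theta (paths whose first edge points into eps):
  P1: eps <- eta -> gamma -> theta
  P2: eps <- eta -> theta
Condition 1 (no descendant of eps in the set): holds — descendants of eps are {lam, theta}; none are in {mu}.
Condition 2 (every backdoor path blocked by {mu}):
  P1: open — no interior node is in the conditioning set.
  P2: open — no interior node is in the conditioning set.
{mu} does not satisfy the backdoor criterion.

No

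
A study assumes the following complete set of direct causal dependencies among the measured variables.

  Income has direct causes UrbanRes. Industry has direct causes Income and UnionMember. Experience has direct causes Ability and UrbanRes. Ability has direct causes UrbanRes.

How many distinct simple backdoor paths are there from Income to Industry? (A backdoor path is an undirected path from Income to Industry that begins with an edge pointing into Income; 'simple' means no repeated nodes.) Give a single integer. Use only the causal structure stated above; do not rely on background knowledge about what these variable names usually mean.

0

A backdoor path from Income to Industry is any simple undirected path whose first edge points into Income (i.e. leaves Income via a parent).
Parents of Income: {UrbanRes}.
No simple path from any parent of Income reaches Industry without revisiting Income, so there are no backdoor paths.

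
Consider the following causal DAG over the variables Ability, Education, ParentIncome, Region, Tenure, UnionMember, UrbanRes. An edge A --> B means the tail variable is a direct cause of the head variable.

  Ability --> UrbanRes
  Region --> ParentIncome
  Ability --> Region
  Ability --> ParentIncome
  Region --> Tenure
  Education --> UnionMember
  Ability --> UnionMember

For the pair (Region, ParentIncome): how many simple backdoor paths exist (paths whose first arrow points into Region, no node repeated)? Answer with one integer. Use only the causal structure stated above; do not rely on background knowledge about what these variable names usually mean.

A backdoor path from Region to ParentIncome is any simple undirected path whose first edge points into Region (i.e. leaves Region via a parent).
Parents of Region: {Ability}.
Enumerating:
  P1: Region <- Ability -> ParentIncome
That exhausts the simple backdoor paths. Count: 1.

1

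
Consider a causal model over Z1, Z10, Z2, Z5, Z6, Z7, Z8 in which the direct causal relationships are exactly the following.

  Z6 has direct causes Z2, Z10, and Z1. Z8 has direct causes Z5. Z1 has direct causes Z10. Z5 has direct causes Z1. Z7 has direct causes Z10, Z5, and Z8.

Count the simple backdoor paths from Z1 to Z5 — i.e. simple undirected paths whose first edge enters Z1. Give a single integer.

A backdoor path from Z1 to Z5 is any simple undirected path whose first edge points into Z1 (i.e. leaves Z1 via a parent).
Parents of Z1: {Z10}.
Enumerating:
  P1: Z1 <- Z10 -> Z7 <- Z5
  P2: Z1 <- Z10 -> Z7 <- Z8 <- Z5
That exhausts the simple backdoor paths. Count: 2.

2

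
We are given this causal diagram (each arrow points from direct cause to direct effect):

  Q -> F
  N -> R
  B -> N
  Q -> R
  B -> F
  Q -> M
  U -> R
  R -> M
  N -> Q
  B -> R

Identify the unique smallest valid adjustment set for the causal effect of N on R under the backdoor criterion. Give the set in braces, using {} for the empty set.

{B}

Variables eligible for adjustment (non-descendants of N, excluding N and R): {B, U}.
Backdoor paths from N to R:
  P1: N <- B -> F <- Q -> R
  P2: N <- B -> F <- Q -> M <- R
  P3: N <- B -> R
The empty set is not sufficient: P3 (N <- B -> R) has no collider blocking it and no conditioned non-collider, so it is open.
Try {B}:
  P1: blocked at fork node B ∈ conditioning set.
  P2: blocked at fork node B ∈ conditioning set.
  P3: blocked at fork node B ∈ conditioning set.
{B} contains no descendant of N and blocks every backdoor path.
No other singleton works — e.g. {U} leaves P3 open — so {B} is the unique smallest valid adjustment set.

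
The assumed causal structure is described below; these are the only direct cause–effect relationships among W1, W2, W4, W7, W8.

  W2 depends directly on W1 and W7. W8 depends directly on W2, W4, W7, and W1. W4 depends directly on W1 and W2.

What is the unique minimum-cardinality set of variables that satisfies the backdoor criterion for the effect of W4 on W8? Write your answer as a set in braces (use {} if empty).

{W1, W2}

Variables eligible for adjustment (non-descendants of W4, excluding W4 and W8): {W1, W2, W7}.
Backdoor paths from W4 to W8:
  P1: W4 <- W1 -> W2 <- W7 -> W8
  P2: W4 <- W1 -> W2 -> W8
  P3: W4 <- W1 -> W8
  P4: W4 <- W2 <- W1 -> W8
  P5: W4 <- W2 <- W7 -> W8
  P6: W4 <- W2 -> W8
The empty set is not sufficient: P2 (W4 <- W1 -> W2 -> W8) has no collider blocking it and no conditioned non-collider, so it is open.
Try {W1, W2}:
  P1: blocked at fork node W1 ∈ conditioning set.
  P2: blocked at fork node W1 ∈ conditioning set.
  P3: blocked at fork node W1 ∈ conditioning set.
  P4: blocked at chain node W2 ∈ conditioning set.
  P5: blocked at chain node W2 ∈ conditioning set.
  P6: blocked at fork node W2 ∈ conditioning set.
{W1, W2} contains no descendant of W4 and blocks every backdoor path.
Every element of {W1, W2} is needed (dropping W1 leaves P1 open; dropping W2 leaves P5 open), so no proper subset is valid.
Among all size-2 subsets of the eligible variables, only {W1, W2} blocks every backdoor path, so it is the unique smallest valid adjustment set.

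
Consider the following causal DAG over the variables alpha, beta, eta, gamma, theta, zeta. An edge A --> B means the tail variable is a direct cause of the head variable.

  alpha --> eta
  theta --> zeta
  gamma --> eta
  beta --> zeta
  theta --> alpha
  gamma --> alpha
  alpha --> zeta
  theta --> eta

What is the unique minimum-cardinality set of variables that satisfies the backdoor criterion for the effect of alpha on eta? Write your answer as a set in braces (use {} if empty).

Variables eligible for adjustment (non-descendants of alpha, excluding alpha and eta): {beta, gamma, theta}.
Backdoor paths from alpha to eta:
  P1: alpha <- gamma -> eta
  P2: alpha <- theta -> eta
The empty set is not sufficient: P1 (alpha <- gamma -> eta) has no collider blocking it and no conditioned non-collider, so it is open.
Try {gamma, theta}:
  P1: blocked at fork node gamma ∈ conditioning set.
  P2: blocked at fork node theta ∈ conditioning set.
{gamma, theta} contains no descendant of alpha and blocks every backdoor path.
Every element of {gamma, theta} is needed (dropping gamma leaves P1 open; dropping theta leaves P2 open), so no proper subset is valid.
Among all size-2 subsets of the eligible variables, only {gamma, theta} blocks every backdoor path, so it is the unique smallest valid adjustment set.

{gamma, theta}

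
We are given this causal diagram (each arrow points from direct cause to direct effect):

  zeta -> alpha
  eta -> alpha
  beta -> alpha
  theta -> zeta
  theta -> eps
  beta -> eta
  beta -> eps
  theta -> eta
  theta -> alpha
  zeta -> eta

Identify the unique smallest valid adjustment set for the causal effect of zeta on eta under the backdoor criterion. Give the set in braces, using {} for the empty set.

{theta}

Variables eligible for adjustment (non-descendants of zeta, excluding zeta and eta): {beta, eps, theta}.
Backdoor paths from zeta to eta:
  P1: zeta <- theta -> eta
  P2: zeta <- theta -> alpha <- beta -> eta
  P3: zeta <- theta -> alpha <- eta
  P4: zeta <- theta -> eps <- beta -> eta
  P5: zeta <- theta -> eps <- beta -> alpha <- eta
The empty set is not sufficient: P1 (zeta <- theta -> eta) has no collider blocking it and no conditioned non-collider, so it is open.
Try {theta}:
  P1: blocked at fork node theta ∈ conditioning set.
  P2: blocked at fork node theta ∈ conditioning set.
  P3: blocked at fork node theta ∈ conditioning set.
  P4: blocked at fork node theta ∈ conditioning set.
  P5: blocked at fork node theta ∈ conditioning set.
{theta} contains no descendant of zeta and blocks every backdoor path.
No other singleton works — e.g. {beta} leaves P1 open — so {theta} is the unique smallest valid adjustment set.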